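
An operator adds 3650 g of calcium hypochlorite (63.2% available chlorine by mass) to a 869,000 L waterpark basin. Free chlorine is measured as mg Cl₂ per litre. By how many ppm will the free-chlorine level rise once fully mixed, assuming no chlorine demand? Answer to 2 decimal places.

2.65 ppm

Available chlorine delivered: 3650 g × 0.632 = 2307 g as Cl₂.
Concentration rise: 2307 g / 869,000 L = 2.655 mg/L = 2.65 ppm.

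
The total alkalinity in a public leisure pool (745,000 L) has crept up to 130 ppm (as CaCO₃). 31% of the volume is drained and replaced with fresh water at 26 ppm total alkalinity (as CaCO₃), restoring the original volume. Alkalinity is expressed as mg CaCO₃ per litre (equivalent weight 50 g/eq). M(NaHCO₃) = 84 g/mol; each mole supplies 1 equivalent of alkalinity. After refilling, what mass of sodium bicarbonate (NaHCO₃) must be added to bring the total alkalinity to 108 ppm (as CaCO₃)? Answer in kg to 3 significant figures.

After draining 31% and refilling: 130 × 0.69 + 26 × 0.31 = 97.76 ppm.
Deficit to target: 108 − 97.76 = 10.24 mg/L.
As CaCO₃: 10.24 mg/L × 745,000 L = 7629 g; ÷ 50 g/eq ÷ 1 = 152.6 mol NaHCO₃.
Mass: 152.6 × 84 = 12,820 g.

12.8 kg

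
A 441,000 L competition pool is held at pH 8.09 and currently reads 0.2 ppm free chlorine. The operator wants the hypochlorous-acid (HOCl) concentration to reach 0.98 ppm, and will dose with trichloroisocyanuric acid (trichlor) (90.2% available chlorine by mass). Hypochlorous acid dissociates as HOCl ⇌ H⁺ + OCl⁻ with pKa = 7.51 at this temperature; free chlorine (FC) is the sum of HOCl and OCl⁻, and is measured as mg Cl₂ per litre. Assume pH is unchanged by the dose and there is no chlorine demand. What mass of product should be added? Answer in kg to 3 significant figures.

[OCl⁻]/[HOCl] = 10^(pH − pKa) = 10^(8.09 − 7.51) = 3.802; fraction as HOCl = 1/(1 + 3.802) = 0.2083.
Free chlorine required for 0.98 ppm HOCl: 0.98 / 0.2083 = 4.706 ppm.
FC to add: 4.706 − 0.2 = 4.506 mg/L as Cl₂.
Cl₂ equivalent: 4.506 mg/L × 441,000 L = 1987 g.
Product at 90.2% available Cl: 1987 / 0.902 = 2203 g.

2.20 kg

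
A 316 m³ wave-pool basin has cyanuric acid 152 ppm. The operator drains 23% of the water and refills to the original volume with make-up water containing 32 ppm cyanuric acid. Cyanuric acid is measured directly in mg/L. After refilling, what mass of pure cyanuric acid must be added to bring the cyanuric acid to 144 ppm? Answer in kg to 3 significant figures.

Volume: 316 m³ = 316,000 L.
After draining 23% and refilling: 152 × 0.77 + 32 × 0.23 = 124.4 ppm.
Deficit to target: 144 − 124.4 = 19.6 mg/L.
Mass: 19.6 mg/L × 316,000 L = 6194 g cyanuric acid.

6.19 kg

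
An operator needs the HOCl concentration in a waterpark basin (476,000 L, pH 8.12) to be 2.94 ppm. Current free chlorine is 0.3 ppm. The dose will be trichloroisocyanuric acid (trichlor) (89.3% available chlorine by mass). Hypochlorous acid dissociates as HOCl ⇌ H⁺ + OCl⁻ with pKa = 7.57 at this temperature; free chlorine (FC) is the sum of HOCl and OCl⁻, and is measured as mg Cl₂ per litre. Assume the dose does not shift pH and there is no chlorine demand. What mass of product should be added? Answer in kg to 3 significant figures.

6.97 kg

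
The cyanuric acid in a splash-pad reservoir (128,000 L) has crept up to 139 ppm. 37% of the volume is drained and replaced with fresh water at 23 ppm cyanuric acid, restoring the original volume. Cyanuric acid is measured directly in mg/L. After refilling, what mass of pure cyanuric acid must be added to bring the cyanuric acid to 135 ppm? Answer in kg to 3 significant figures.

4.98 kg

After draining 37% and refilling: 139 × 0.63 + 23 × 0.37 = 96.08 ppm.
Deficit to target: 135 − 96.08 = 38.92 mg/L.
Mass: 38.92 mg/L × 128,000 L = 4982 g cyanuric acid.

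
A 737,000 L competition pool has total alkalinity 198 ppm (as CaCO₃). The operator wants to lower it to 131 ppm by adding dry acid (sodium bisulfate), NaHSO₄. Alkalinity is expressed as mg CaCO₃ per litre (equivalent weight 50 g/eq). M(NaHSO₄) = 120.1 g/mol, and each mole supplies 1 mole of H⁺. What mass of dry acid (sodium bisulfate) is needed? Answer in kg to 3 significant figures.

Alkalinity to neutralize: (198 − 131) = 67 mg/L as CaCO₃ × 737,000 L = 49,380 g as CaCO₃.
Equivalents of H⁺ required: 49,380 ÷ 50 g/eq = 987.6 eq = 987.6 mol NaHSO₄.
Mass of NaHSO₄: 987.6 × 120.1 = 118,600 g.

119 kg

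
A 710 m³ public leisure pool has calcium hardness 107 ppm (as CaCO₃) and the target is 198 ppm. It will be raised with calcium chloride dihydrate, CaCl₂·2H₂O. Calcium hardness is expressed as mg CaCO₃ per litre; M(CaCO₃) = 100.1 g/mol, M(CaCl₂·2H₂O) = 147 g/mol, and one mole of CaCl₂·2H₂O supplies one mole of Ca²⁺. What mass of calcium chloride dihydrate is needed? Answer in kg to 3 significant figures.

Volume: 710 m³ = 710,000 L.
Hardness to add: (198 − 107) = 91 mg/L as CaCO₃ × 710,000 L = 64,610 g as CaCO₃.
Moles of Ca²⁺ (1 mol Ca²⁺ ≡ 1 mol CaCO₃): 64,610 / 100.1 g/mol = 645.5 mol.
Mass of CaCl₂·2H₂O: 645.5 × 147 = 94,880 g.

94.9 kg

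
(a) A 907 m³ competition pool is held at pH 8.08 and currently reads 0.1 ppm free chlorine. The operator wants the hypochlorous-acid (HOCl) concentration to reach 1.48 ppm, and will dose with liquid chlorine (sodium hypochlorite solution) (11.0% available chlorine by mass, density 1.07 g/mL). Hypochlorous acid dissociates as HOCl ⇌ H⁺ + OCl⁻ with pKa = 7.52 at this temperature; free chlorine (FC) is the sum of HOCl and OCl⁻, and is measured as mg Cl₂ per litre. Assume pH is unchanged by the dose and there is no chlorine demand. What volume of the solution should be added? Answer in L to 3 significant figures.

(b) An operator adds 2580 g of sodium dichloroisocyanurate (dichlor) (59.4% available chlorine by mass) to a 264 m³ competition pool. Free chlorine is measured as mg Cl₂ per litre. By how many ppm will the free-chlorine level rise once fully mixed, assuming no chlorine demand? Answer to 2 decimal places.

(a) 52.0 L; (b) 5.80 ppm

(a) Volume: 907 m³ = 907,000 L.
(a) [OCl⁻]/[HOCl] = 10^(pH − pKa) = 10^(8.08 − 7.52) = 3.631; fraction as HOCl = 1/(1 + 3.631) = 0.2159.
(a) Free chlorine required for 1.48 ppm HOCl: 1.48 / 0.2159 = 6.854 ppm.
(a) FC to add: 6.854 − 0.1 = 6.754 mg/L as Cl₂.
(a) Cl₂ equivalent: 6.754 mg/L × 907,000 L = 6125 g.
(a) Product at 11.0% available Cl: 6125 / 0.11 = 55,690 g.
(a) Volume: 55,690 g ÷ 1.07 g/mL = 52,040 mL.

(b) Volume: 264 m³ = 264,000 L.
(b) Available chlorine delivered: 2580 g × 0.594 = 1533 g as Cl₂.
(b) Concentration rise: 1533 g / 264,000 L = 5.805 mg/L = 5.80 ppm.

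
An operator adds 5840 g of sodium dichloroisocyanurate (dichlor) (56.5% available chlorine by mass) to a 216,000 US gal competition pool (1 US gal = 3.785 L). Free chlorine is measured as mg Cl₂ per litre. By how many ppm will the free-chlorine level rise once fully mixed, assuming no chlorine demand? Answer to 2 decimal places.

Volume: 216,000 US gal × 3.785 L/gal = 817,560 L.
Available chlorine delivered: 5840 g × 0.565 = 3300 g as Cl₂.
Concentration rise: 3300 g / 817,560 L = 4.036 mg/L = 4.04 ppm.

4.04 ppm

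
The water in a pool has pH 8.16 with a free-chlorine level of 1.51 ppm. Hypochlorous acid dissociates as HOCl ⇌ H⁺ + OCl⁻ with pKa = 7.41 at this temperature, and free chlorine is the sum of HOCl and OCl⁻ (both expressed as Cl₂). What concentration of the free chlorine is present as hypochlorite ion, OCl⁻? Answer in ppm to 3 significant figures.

[OCl⁻]/[HOCl] = 10^(pH − pKa) = 10^(8.16 − 7.41) = 10^0.75 = 5.623.
Fraction as HOCl = 1 / (1 + 5.623) = 0.151.
OCl⁻ = (1 − 0.151) × 1.51 ppm = 1.282 ppm.

1.28 ppm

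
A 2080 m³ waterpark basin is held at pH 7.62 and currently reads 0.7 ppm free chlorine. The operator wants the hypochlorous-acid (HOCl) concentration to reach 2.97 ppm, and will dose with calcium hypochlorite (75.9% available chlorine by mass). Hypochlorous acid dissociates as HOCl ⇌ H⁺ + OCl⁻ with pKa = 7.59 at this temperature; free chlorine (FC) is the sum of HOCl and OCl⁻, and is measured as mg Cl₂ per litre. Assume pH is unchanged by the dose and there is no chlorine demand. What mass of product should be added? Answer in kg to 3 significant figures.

14.9 kg

Volume: 2080 m³ = 2,080,000 L.
[OCl⁻]/[HOCl] = 10^(pH − pKa) = 10^(7.62 − 7.59) = 1.072; fraction as HOCl = 1/(1 + 1.072) = 0.4827.
Free chlorine required for 2.97 ppm HOCl: 2.97 / 0.4827 = 6.152 ppm.
FC to add: 6.152 − 0.7 = 5.452 mg/L as Cl₂.
Cl₂ equivalent: 5.452 mg/L × 2,080,000 L = 11,340 g.
Product at 75.9% available Cl: 11,340 / 0.759 = 14,940 g.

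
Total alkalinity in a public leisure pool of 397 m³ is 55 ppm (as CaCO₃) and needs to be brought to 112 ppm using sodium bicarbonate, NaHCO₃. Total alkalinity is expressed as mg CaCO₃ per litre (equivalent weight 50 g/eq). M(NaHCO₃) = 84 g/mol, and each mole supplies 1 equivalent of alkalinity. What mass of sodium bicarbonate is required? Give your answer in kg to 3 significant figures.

38.0 kg

Volume: 397 m³ = 397,000 L.
Alkalinity to add: (112 − 55) = 57 mg/L as CaCO₃ × 397,000 L = 22,630 g as CaCO₃.
Equivalents: 22,630 g ÷ 50 g/eq = 452.6 eq.
NaHCO₃ supplies 1 eq per mole → 452.6 mol.
Mass: 452.6 mol × 84 g/mol = 38,020 g.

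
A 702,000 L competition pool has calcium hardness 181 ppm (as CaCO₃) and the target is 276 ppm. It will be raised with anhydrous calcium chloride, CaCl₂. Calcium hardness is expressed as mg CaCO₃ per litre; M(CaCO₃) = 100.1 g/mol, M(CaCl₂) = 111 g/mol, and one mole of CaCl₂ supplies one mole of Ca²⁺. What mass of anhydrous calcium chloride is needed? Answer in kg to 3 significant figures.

Hardness to add: (276 − 181) = 95 mg/L as CaCO₃ × 702,000 L = 66,690 g as CaCO₃.
Moles of Ca²⁺ (1 mol Ca²⁺ ≡ 1 mol CaCO₃): 66,690 / 100.1 g/mol = 666.2 mol.
Mass of CaCl₂: 666.2 × 111 = 73,950 g.

74.0 kg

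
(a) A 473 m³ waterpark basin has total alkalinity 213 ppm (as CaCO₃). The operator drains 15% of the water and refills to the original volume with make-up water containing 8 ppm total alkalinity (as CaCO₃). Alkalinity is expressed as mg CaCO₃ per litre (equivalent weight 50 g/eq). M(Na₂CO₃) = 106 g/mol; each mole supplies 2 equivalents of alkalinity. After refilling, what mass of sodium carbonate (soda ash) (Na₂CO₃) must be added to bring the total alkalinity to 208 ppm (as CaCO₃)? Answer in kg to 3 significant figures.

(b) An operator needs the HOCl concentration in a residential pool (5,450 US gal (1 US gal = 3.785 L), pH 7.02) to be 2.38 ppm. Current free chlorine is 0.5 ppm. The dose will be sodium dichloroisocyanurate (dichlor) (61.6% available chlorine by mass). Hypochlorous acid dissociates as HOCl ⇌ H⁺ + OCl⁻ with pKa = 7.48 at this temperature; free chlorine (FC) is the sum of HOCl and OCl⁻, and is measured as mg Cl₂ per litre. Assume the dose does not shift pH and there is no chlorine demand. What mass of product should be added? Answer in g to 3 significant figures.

(a) 12.9 kg; (b) 90.6 g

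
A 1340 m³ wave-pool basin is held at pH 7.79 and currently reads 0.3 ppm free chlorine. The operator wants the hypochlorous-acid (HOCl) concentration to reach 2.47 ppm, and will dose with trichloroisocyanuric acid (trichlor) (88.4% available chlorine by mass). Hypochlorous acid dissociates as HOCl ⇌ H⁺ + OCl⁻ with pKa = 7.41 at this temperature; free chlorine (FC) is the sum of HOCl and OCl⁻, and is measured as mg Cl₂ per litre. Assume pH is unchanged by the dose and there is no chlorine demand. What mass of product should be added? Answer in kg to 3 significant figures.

12.3 kg

Volume: 1340 m³ = 1,340,000 L.
[OCl⁻]/[HOCl] = 10^(pH − pKa) = 10^(7.79 − 7.41) = 2.399; fraction as HOCl = 1/(1 + 2.399) = 0.2942.
Free chlorine required for 2.47 ppm HOCl: 2.47 / 0.2942 = 8.395 ppm.
FC to add: 8.395 − 0.3 = 8.095 mg/L as Cl₂.
Cl₂ equivalent: 8.095 mg/L × 1,340,000 L = 10,850 g.
Product at 88.4% available Cl: 10,850 / 0.884 = 12,270 g.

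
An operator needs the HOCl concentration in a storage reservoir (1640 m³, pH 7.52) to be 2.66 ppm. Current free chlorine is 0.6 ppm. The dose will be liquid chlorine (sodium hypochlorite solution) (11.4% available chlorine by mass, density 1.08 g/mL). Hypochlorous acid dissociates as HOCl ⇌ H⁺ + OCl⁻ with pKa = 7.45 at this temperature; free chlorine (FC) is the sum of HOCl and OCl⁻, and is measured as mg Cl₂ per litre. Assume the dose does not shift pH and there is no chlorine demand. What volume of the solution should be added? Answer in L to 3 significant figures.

Volume: 1640 m³ = 1,640,000 L.
[OCl⁻]/[HOCl] = 10^(pH − pKa) = 10^(7.52 − 7.45) = 1.175; fraction as HOCl = 1/(1 + 1.175) = 0.4598.
Free chlorine required for 2.66 ppm HOCl: 2.66 / 0.4598 = 5.785 ppm.
FC to add: 5.785 − 0.6 = 5.185 mg/L as Cl₂.
Cl₂ equivalent: 5.185 mg/L × 1,640,000 L = 8504 g.
Product at 11.4% available Cl: 8504 / 0.114 = 74,590 g.
Volume: 74,590 g ÷ 1.08 g/mL = 69,070 mL.

69.1 L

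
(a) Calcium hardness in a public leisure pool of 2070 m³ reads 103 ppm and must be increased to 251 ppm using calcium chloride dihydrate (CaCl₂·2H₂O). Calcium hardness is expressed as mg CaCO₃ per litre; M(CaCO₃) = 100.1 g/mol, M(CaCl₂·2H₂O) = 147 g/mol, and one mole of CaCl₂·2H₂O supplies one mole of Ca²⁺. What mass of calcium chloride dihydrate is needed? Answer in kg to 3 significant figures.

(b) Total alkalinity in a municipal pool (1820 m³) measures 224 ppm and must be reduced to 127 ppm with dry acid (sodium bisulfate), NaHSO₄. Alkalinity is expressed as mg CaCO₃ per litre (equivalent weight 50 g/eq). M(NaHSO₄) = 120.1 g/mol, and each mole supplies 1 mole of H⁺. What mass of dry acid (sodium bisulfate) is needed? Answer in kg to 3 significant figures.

(a) 450 kg; (b) 424 kg

(a) Volume: 2070 m³ = 2,070,000 L.
(a) Hardness to add: (251 − 103) = 148 mg/L as CaCO₃ × 2,070,000 L = 306,400 g as CaCO₃.
(a) Moles of Ca²⁺ (1 mol Ca²⁺ ≡ 1 mol CaCO₃): 306,400 / 100.1 g/mol = 3061 mol.
(a) Mass of CaCl₂·2H₂O: 3061 × 147 = 449,900 g.

(b) Volume: 1820 m³ = 1,820,000 L.
(b) Alkalinity to neutralize: (224 − 127) = 97 mg/L as CaCO₃ × 1,820,000 L = 176,500 g as CaCO₃.
(b) Equivalents of H⁺ required: 176,500 ÷ 50 g/eq = 3531 eq = 3531 mol NaHSO₄.
(b) Mass of NaHSO₄: 3531 × 120.1 = 424,000 g.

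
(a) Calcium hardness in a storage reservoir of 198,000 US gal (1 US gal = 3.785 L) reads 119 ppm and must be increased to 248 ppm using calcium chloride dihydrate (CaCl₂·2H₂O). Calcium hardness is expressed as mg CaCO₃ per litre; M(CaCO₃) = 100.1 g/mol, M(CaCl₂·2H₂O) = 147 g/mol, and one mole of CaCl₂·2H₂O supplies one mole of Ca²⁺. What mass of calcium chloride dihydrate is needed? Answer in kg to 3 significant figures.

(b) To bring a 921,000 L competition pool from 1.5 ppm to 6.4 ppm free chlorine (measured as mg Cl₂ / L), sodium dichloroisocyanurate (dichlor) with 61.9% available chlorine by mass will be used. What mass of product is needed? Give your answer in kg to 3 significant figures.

(a) Volume: 198,000 US gal × 3.785 L/gal = 749,430 L.
(a) Hardness to add: (248 − 119) = 129 mg/L as CaCO₃ × 749,430 L = 96,680 g as CaCO₃.
(a) Moles of Ca²⁺ (1 mol Ca²⁺ ≡ 1 mol CaCO₃): 96,680 / 100.1 g/mol = 965.8 mol.
(a) Mass of CaCl₂·2H₂O: 965.8 × 147 = 142,000 g.

(b) Chlorine deficit: 6.4 − 1.5 = 4.9 ppm = 4.9 mg/L as Cl₂.
(b) Cl₂ equivalent needed: 4.9 mg/L × 921,000 L = 4,513,000 mg = 4513 g.
(b) Product at 61.9% available chlorine: 4513 / 0.619 = 7291 g.

(a) 142 kg; (b) 7.29 kg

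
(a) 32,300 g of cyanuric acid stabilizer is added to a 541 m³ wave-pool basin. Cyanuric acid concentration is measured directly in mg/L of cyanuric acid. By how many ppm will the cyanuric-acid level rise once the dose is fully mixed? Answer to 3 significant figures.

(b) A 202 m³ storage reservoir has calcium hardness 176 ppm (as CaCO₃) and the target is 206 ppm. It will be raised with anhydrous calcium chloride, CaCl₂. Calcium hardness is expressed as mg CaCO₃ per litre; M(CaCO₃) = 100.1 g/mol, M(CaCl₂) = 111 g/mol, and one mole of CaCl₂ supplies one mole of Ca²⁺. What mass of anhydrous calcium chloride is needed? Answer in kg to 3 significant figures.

(a) Volume: 541 m³ = 541,000 L.
(a) Rise: 32,300 g / 541,000 L × 1000 = 59.7 mg/L.

(b) Volume: 202 m³ = 202,000 L.
(b) Hardness to add: (206 − 176) = 30 mg/L as CaCO₃ × 202,000 L = 6060 g as CaCO₃.
(b) Moles of Ca²⁺ (1 mol Ca²⁺ ≡ 1 mol CaCO₃): 6060 / 100.1 g/mol = 60.54 mol.
(b) Mass of CaCl₂: 60.54 × 111 = 6720 g.

(a) 59.7 ppm; (b) 6.72 kg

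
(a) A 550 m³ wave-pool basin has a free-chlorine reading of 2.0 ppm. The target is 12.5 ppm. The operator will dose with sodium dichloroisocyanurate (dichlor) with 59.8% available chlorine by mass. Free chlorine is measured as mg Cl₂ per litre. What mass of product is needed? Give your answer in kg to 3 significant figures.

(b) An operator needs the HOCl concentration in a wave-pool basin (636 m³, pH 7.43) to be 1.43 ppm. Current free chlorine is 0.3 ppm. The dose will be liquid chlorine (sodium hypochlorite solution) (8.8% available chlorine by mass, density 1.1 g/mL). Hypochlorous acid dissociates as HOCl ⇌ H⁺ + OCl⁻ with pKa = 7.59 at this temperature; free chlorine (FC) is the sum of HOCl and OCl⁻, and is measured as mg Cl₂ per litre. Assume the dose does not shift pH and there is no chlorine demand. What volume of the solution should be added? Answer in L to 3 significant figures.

(a) Volume: 550 m³ = 550,000 L.
(a) Chlorine deficit: 12.5 − 2.0 = 10.5 ppm = 10.5 mg/L as Cl₂.
(a) Cl₂ equivalent needed: 10.5 mg/L × 550,000 L = 5,775,000 mg = 5775 g.
(a) Product at 59.8% available chlorine: 5775 / 0.598 = 9657 g.

(b) Volume: 636 m³ = 636,000 L.
(b) [OCl⁻]/[HOCl] = 10^(pH − pKa) = 10^(7.43 − 7.59) = 0.6918; fraction as HOCl = 1/(1 + 0.6918) = 0.5911.
(b) Free chlorine required for 1.43 ppm HOCl: 1.43 / 0.5911 = 2.419 ppm.
(b) FC to add: 2.419 − 0.3 = 2.119 mg/L as Cl₂.
(b) Cl₂ equivalent: 2.119 mg/L × 636,000 L = 1348 g.
(b) Product at 8.8% available Cl: 1348 / 0.088 = 15,320 g.
(b) Volume: 15,320 g ÷ 1.1 g/mL = 13,920 mL.

(a) 9.66 kg; (b) 13.9 L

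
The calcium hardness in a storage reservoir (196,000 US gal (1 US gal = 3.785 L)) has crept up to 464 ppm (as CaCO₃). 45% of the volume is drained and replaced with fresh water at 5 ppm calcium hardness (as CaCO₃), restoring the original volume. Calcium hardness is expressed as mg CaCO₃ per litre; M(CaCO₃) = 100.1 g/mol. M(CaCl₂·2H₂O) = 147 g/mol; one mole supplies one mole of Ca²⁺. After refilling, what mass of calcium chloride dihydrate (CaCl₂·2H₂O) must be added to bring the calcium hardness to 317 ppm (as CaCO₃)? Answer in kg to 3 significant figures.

64.9 kg

Volume: 196,000 US gal × 3.785 L/gal = 741,860 L.
After draining 45% and refilling: 464 × 0.55 + 5 × 0.45 = 257.45 ppm.
Deficit to target: 317 − 257.45 = 59.55 mg/L.
As CaCO₃: 59.55 mg/L × 741,860 L = 44,180 g; ÷ 100.1 = 441.3 mol Ca²⁺.
Mass: 441.3 × 147 = 64,880 g.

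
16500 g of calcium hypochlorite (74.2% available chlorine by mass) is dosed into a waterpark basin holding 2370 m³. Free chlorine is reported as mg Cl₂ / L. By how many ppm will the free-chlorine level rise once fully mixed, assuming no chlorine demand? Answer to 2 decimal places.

Volume: 2370 m³ = 2,370,000 L.
Available chlorine delivered: 16,500 g × 0.742 = 12,240 g as Cl₂.
Concentration rise: 12,240 g / 2,370,000 L = 5.166 mg/L = 5.17 ppm.

5.17 ppm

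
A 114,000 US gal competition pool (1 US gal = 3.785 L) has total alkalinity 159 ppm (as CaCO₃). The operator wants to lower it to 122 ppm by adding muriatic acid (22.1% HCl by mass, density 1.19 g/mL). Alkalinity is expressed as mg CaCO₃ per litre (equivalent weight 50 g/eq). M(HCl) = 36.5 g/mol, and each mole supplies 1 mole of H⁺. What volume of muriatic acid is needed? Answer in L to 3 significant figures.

44.3 L

Volume: 114,000 US gal × 3.785 L/gal = 431,490 L.
Alkalinity to neutralize: (159 − 122) = 37 mg/L as CaCO₃ × 431,490 L = 15,970 g as CaCO₃.
Equivalents of H⁺ required: 15,970 ÷ 50 g/eq = 319.3 eq = 319.3 mol HCl.
Mass of HCl: 319.3 × 36.5 = 11,650 g.
Mass of 22.1% solution: 11,650 / 0.221 = 52,740 g.
Volume: 52,740 g ÷ 1.19 g/mL = 44,320 mL.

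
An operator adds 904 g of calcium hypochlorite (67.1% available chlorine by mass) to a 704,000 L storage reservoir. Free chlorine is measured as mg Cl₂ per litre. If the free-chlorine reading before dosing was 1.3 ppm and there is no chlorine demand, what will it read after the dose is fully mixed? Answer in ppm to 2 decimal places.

2.16 ppm

Available chlorine delivered: 904 g × 0.671 = 606.6 g as Cl₂.
Concentration rise: 606.6 g / 704,000 L = 0.8616 mg/L = 0.86 ppm.
Final FC: 1.3 + 0.86 = 2.16 ppm.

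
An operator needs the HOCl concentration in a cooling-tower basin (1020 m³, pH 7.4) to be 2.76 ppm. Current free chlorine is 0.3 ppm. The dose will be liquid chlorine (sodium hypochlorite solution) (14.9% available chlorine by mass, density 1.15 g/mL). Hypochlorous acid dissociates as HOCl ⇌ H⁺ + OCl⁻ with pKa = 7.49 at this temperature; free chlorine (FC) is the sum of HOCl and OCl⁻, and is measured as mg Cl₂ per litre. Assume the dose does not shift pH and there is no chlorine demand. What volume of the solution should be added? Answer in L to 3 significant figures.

Volume: 1020 m³ = 1,020,000 L.
[OCl⁻]/[HOCl] = 10^(pH − pKa) = 10^(7.4 − 7.49) = 0.8128; fraction as HOCl = 1/(1 + 0.8128) = 0.5516.
Free chlorine required for 2.76 ppm HOCl: 2.76 / 0.5516 = 5.003 ppm.
FC to add: 5.003 − 0.3 = 4.703 mg/L as Cl₂.
Cl₂ equivalent: 4.703 mg/L × 1,020,000 L = 4797 g.
Product at 14.9% available Cl: 4797 / 0.149 = 32,200 g.
Volume: 32,200 g ÷ 1.15 g/mL = 28,000 mL.

28.0 L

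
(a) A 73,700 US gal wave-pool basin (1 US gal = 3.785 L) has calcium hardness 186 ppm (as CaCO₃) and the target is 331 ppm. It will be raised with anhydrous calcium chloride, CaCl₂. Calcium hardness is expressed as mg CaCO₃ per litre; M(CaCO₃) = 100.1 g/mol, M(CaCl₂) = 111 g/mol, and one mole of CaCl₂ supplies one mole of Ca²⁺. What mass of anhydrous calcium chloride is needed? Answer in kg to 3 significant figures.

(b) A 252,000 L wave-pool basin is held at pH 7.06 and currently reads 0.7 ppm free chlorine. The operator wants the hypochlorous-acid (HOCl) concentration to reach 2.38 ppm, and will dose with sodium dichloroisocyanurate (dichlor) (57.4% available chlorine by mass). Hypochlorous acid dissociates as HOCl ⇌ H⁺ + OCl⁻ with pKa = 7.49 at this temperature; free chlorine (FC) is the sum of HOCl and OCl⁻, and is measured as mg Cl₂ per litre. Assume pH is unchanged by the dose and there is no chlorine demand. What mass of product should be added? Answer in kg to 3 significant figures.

(a) 44.9 kg; (b) 1.13 kg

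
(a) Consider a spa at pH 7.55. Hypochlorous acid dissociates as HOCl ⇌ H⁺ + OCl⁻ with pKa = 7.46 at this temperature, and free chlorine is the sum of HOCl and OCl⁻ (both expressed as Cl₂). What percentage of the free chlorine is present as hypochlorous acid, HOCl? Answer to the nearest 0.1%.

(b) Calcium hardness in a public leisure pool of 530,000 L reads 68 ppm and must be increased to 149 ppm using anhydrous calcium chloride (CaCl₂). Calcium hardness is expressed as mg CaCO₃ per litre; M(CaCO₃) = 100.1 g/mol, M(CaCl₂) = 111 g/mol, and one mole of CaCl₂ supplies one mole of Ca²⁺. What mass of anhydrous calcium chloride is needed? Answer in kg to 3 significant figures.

(a) 44.8%; (b) 47.6 kg

(a) [OCl⁻]/[HOCl] = 10^(pH − pKa) = 10^(7.55 − 7.46) = 10^0.09 = 1.23.
(a) Fraction as HOCl = 1 / (1 + 1.23) = 0.4484.

(b) Hardness to add: (149 − 68) = 81 mg/L as CaCO₃ × 530,000 L = 42,930 g as CaCO₃.
(b) Moles of Ca²⁺ (1 mol Ca²⁺ ≡ 1 mol CaCO₃): 42,930 / 100.1 g/mol = 428.9 mol.
(b) Mass of CaCl₂: 428.9 × 111 = 47,600 g.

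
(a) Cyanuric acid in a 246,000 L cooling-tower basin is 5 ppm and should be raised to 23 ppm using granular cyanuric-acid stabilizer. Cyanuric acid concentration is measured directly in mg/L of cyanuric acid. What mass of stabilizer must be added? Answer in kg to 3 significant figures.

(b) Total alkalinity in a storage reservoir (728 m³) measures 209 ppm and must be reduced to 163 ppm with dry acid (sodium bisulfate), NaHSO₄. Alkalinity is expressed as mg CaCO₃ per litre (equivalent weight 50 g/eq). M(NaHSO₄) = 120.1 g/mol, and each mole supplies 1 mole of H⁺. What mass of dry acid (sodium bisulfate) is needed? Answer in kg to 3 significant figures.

(a) CYA to add: (23 − 5) = 18 mg/L × 246,000 L = 4428 g cyanuric acid.

(b) Volume: 728 m³ = 728,000 L.
(b) Alkalinity to neutralize: (209 − 163) = 46 mg/L as CaCO₃ × 728,000 L = 33,490 g as CaCO₃.
(b) Equivalents of H⁺ required: 33,490 ÷ 50 g/eq = 669.8 eq = 669.8 mol NaHSO₄.
(b) Mass of NaHSO₄: 669.8 × 120.1 = 80,440 g.

(a) 4.43 kg; (b) 80.4 kg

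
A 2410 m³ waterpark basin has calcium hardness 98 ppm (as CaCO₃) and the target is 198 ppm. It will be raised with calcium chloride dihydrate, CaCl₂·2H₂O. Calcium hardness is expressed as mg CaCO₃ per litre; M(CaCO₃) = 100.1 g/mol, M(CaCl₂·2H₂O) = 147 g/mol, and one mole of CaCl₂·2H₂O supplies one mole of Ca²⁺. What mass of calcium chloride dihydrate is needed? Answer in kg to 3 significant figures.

Volume: 2410 m³ = 2,410,000 L.
Hardness to add: (198 − 98) = 100 mg/L as CaCO₃ × 2,410,000 L = 241,000 g as CaCO₃.
Moles of Ca²⁺ (1 mol Ca²⁺ ≡ 1 mol CaCO₃): 241,000 / 100.1 g/mol = 2408 mol.
Mass of CaCl₂·2H₂O: 2408 × 147 = 353,900 g.

354 kg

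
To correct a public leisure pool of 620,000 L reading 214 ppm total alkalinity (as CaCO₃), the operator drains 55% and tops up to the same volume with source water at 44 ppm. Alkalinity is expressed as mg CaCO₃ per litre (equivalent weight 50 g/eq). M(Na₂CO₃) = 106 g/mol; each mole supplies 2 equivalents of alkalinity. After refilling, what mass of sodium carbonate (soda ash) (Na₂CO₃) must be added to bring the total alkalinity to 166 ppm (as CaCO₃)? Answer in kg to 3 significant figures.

29.9 kg

After draining 55% and refilling: 214 × 0.45 + 44 × 0.55 = 120.5 ppm.
Deficit to target: 166 − 120.5 = 45.5 mg/L.
As CaCO₃: 45.5 mg/L × 620,000 L = 28,210 g; ÷ 50 g/eq ÷ 2 = 282.1 mol Na₂CO₃.
Mass: 282.1 × 106 = 29,900 g.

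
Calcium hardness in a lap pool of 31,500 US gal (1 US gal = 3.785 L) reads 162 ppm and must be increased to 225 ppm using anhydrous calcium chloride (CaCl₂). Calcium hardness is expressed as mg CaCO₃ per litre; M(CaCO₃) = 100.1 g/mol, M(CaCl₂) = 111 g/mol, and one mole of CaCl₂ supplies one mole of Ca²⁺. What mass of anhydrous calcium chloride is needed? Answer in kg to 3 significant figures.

Volume: 31,500 US gal × 3.785 L/gal = 119,228 L.
Hardness to add: (225 − 162) = 63 mg/L as CaCO₃ × 119,228 L = 7511 g as CaCO₃.
Moles of Ca²⁺ (1 mol Ca²⁺ ≡ 1 mol CaCO₃): 7511 / 100.1 g/mol = 75.04 mol.
Mass of CaCl₂: 75.04 × 111 = 8329 g.

8.33 kg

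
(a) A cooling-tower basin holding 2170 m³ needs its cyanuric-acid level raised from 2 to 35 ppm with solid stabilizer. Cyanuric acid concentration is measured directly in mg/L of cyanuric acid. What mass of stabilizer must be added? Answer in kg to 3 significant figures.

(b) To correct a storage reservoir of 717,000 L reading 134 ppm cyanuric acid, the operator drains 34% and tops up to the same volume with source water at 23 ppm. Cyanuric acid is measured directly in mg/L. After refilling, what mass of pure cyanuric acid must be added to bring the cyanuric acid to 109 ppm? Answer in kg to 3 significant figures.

(a) 71.6 kg; (b) 9.13 kg

(a) Volume: 2170 m³ = 2,170,000 L.
(a) CYA to add: (35 − 2) = 33 mg/L × 2,170,000 L = 71,610 g cyanuric acid.

(b) After draining 34% and refilling: 134 × 0.66 + 23 × 0.34 = 96.26 ppm.
(b) Deficit to target: 109 − 96.26 = 12.74 mg/L.
(b) Mass: 12.74 mg/L × 717,000 L = 9135 g cyanuric acid.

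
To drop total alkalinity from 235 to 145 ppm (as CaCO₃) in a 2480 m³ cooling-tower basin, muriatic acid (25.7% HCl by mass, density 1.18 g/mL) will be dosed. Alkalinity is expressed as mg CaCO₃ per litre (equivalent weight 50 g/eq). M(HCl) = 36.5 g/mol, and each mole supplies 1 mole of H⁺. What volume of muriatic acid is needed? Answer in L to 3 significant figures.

Volume: 2480 m³ = 2,480,000 L.
Alkalinity to neutralize: (235 − 145) = 90 mg/L as CaCO₃ × 2,480,000 L = 223,200 g as CaCO₃.
Equivalents of H⁺ required: 223,200 ÷ 50 g/eq = 4464 eq = 4464 mol HCl.
Mass of HCl: 4464 × 36.5 = 162,900 g.
Mass of 25.7% solution: 162,900 / 0.257 = 634,000 g.
Volume: 634,000 g ÷ 1.18 g/mL = 537,300 mL.

537 L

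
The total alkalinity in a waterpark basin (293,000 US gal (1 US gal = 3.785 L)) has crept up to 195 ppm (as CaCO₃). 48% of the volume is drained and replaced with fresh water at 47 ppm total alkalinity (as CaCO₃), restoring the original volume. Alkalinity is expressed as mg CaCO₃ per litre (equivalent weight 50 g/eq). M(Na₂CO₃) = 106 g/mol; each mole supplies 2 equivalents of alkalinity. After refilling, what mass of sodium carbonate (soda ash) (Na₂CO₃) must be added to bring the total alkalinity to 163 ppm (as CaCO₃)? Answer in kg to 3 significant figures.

45.9 kg

Volume: 293,000 US gal × 3.785 L/gal = 1,109,005 L.
After draining 48% and refilling: 195 × 0.52 + 47 × 0.48 = 123.96 ppm.
Deficit to target: 163 − 123.96 = 39.04 mg/L.
As CaCO₃: 39.04 mg/L × 1,109,005 L = 43,300 g; ÷ 50 g/eq ÷ 2 = 433 mol Na₂CO₃.
Mass: 433 × 106 = 45,890 g.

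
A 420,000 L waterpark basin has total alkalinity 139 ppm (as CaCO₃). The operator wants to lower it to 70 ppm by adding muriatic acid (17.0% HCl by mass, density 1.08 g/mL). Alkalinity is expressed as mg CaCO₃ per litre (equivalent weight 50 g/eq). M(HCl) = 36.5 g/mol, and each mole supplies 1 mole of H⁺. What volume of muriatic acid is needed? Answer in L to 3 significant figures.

Alkalinity to neutralize: (139 − 70) = 69 mg/L as CaCO₃ × 420,000 L = 28,980 g as CaCO₃.
Equivalents of H⁺ required: 28,980 ÷ 50 g/eq = 579.6 eq = 579.6 mol HCl.
Mass of HCl: 579.6 × 36.5 = 21,160 g.
Mass of 17.0% solution: 21,160 / 0.17 = 124,400 g.
Volume: 124,400 g ÷ 1.08 g/mL = 115,200 mL.

115 L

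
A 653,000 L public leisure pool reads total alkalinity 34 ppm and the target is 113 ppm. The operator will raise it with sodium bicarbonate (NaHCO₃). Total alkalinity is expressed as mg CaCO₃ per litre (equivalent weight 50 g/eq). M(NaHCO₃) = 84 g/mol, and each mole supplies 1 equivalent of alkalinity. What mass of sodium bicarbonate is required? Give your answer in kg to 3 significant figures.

Alkalinity to add: (113 − 34) = 79 mg/L as CaCO₃ × 653,000 L = 51,590 g as CaCO₃.
Equivalents: 51,590 g ÷ 50 g/eq = 1032 eq.
NaHCO₃ supplies 1 eq per mole → 1032 mol.
Mass: 1032 mol × 84 g/mol = 86,670 g.

86.7 kg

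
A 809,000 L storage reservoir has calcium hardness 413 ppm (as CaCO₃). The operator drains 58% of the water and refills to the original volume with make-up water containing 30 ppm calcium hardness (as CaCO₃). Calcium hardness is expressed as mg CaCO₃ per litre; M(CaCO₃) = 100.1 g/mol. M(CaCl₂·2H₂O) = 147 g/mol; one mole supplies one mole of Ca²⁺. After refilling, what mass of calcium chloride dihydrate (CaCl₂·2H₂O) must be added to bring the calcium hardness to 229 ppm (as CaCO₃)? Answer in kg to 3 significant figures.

45.3 kg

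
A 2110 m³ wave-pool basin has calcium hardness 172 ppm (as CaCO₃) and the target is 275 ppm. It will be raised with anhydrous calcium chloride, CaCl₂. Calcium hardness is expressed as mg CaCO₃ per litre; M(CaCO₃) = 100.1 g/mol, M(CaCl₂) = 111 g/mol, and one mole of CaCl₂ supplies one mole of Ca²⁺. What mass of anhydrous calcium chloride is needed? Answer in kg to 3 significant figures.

241 kg

Volume: 2110 m³ = 2,110,000 L.
Hardness to add: (275 − 172) = 103 mg/L as CaCO₃ × 2,110,000 L = 217,300 g as CaCO₃.
Moles of Ca²⁺ (1 mol Ca²⁺ ≡ 1 mol CaCO₃): 217,300 / 100.1 g/mol = 2171 mol.
Mass of CaCl₂: 2171 × 111 = 241,000 g.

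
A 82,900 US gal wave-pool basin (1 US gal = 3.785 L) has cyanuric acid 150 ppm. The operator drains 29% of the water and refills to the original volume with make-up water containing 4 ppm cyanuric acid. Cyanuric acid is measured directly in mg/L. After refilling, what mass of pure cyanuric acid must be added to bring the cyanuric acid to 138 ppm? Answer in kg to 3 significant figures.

Volume: 82,900 US gal × 3.785 L/gal = 313,776 L.
After draining 29% and refilling: 150 × 0.71 + 4 × 0.29 = 107.66 ppm.
Deficit to target: 138 − 107.66 = 30.34 mg/L.
Mass: 30.34 mg/L × 313,776 L = 9520 g cyanuric acid.

9.52 kg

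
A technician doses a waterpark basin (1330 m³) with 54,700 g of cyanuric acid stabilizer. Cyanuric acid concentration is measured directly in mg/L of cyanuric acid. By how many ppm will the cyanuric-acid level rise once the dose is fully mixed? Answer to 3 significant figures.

41.1 ppm

Volume: 1330 m³ = 1,330,000 L.
Rise: 54,700 g / 1,330,000 L × 1000 = 41.13 mg/L.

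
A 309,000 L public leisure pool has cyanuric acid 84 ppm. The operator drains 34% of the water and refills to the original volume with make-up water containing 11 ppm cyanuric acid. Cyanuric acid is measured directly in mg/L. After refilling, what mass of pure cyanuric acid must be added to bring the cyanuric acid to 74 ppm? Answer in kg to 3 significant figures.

4.58 kg

After draining 34% and refilling: 84 × 0.66 + 11 × 0.34 = 59.18 ppm.
Deficit to target: 74 − 59.18 = 14.82 mg/L.
Mass: 14.82 mg/L × 309,000 L = 4579 g cyanuric acid.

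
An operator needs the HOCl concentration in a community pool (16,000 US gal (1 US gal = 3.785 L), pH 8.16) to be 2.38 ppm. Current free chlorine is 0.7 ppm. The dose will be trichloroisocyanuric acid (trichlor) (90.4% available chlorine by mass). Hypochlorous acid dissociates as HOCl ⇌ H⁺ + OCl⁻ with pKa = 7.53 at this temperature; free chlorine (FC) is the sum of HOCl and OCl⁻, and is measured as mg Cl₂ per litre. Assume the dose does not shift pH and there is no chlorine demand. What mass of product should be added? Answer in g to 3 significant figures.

793 g

Volume: 16,000 US gal × 3.785 L/gal = 60,560 L.
[OCl⁻]/[HOCl] = 10^(pH − pKa) = 10^(8.16 − 7.53) = 4.266; fraction as HOCl = 1/(1 + 4.266) = 0.1899.
Free chlorine required for 2.38 ppm HOCl: 2.38 / 0.1899 = 12.53 ppm.
FC to add: 12.53 − 0.7 = 11.83 mg/L as Cl₂.
Cl₂ equivalent: 11.83 mg/L × 60,560 L = 716.6 g.
Product at 90.4% available Cl: 716.6 / 0.904 = 792.7 g.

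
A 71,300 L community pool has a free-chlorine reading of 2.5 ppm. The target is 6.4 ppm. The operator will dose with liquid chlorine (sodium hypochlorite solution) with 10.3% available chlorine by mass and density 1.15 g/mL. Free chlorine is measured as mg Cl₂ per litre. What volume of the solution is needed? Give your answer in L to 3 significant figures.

2.35 L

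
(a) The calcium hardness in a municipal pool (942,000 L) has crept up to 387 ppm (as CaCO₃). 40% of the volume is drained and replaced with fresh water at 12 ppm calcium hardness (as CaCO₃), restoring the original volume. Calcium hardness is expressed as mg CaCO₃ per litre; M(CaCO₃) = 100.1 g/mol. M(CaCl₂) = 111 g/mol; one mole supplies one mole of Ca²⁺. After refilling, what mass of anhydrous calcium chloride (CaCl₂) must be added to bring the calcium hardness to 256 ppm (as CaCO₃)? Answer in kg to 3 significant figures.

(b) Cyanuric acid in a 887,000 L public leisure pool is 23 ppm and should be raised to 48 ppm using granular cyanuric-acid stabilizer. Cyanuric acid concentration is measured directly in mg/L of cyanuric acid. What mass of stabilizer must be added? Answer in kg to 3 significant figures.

(a) 19.8 kg; (b) 22.2 kg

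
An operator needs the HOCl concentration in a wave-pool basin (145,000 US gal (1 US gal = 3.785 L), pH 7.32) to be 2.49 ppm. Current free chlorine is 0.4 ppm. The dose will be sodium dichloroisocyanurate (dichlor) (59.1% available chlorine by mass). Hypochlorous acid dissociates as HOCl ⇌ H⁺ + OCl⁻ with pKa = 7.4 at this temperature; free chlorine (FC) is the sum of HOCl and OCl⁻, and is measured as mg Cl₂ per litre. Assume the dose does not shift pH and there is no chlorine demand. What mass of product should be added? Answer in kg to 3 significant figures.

Volume: 145,000 US gal × 3.785 L/gal = 548,825 L.
[OCl⁻]/[HOCl] = 10^(pH − pKa) = 10^(7.32 − 7.4) = 0.8318; fraction as HOCl = 1/(1 + 0.8318) = 0.5459.
Free chlorine required for 2.49 ppm HOCl: 2.49 / 0.5459 = 4.561 ppm.
FC to add: 4.561 − 0.4 = 4.161 mg/L as Cl₂.
Cl₂ equivalent: 4.161 mg/L × 548,825 L = 2284 g.
Product at 59.1% available Cl: 2284 / 0.591 = 3864 g.

3.86 kg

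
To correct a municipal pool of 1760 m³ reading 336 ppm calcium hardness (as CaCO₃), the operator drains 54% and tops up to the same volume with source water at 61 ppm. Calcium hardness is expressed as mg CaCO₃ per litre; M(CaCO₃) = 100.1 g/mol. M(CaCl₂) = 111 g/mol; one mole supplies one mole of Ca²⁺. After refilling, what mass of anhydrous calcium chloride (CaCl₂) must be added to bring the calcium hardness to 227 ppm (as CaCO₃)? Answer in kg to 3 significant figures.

77.1 kg

Volume: 1760 m³ = 1,760,000 L.
After draining 54% and refilling: 336 × 0.46 + 61 × 0.54 = 187.5 ppm.
Deficit to target: 227 − 187.5 = 39.5 mg/L.
As CaCO₃: 39.5 mg/L × 1,760,000 L = 69,520 g; ÷ 100.1 = 694.5 mol Ca²⁺.
Mass: 694.5 × 111 = 77,090 g.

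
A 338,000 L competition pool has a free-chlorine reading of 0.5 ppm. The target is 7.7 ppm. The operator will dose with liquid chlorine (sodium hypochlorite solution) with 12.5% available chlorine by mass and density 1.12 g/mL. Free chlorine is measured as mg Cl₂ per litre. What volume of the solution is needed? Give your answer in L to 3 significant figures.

17.4 L

Chlorine deficit: 7.7 − 0.5 = 7.2 ppm = 7.2 mg/L as Cl₂.
Cl₂ equivalent needed: 7.2 mg/L × 338,000 L = 2,434,000 mg = 2434 g.
Product at 12.5% available chlorine: 2434 / 0.125 = 19,470 g.
Volume at density 1.12 g/mL: 19,470 g ÷ 1.12 g/mL = 17,380 mL.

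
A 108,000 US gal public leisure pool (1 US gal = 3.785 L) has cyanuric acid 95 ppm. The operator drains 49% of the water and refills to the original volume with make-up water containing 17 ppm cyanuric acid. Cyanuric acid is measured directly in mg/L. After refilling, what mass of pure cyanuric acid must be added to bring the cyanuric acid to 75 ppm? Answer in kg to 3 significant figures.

7.45 kg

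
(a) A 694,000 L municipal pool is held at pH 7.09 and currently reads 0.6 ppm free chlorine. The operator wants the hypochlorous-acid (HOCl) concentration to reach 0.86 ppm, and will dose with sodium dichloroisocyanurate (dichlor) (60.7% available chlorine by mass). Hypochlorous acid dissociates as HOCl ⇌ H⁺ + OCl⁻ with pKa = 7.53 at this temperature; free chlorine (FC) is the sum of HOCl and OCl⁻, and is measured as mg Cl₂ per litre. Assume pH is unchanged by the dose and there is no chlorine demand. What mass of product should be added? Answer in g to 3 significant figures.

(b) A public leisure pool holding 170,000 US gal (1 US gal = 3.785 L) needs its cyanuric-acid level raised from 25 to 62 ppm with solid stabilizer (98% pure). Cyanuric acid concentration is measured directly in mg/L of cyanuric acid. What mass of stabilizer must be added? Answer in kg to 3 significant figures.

(a) 654 g; (b) 24.3 kg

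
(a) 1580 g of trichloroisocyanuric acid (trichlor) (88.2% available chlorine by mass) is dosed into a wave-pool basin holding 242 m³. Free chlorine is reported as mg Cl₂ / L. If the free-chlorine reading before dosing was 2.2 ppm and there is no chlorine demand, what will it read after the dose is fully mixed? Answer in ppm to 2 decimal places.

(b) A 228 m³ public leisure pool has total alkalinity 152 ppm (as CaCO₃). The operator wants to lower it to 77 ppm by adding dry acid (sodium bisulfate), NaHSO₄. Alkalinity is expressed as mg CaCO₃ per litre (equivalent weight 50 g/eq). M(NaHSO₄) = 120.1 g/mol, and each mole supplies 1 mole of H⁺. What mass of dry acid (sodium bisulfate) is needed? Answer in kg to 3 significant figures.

(a) Volume: 242 m³ = 242,000 L.
(a) Available chlorine delivered: 1580 g × 0.882 = 1394 g as Cl₂.
(a) Concentration rise: 1394 g / 242,000 L = 5.759 mg/L = 5.76 ppm.
(a) Final FC: 2.2 + 5.76 = 7.96 ppm.

(b) Volume: 228 m³ = 228,000 L.
(b) Alkalinity to neutralize: (152 − 77) = 75 mg/L as CaCO₃ × 228,000 L = 17,100 g as CaCO₃.
(b) Equivalents of H⁺ required: 17,100 ÷ 50 g/eq = 342 eq = 342 mol NaHSO₄.
(b) Mass of NaHSO₄: 342 × 120.1 = 41,070 g.

(a) 7.96 ppm; (b) 41.1 kg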